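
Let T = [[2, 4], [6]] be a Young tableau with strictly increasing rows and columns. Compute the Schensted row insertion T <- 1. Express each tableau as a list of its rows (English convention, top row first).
In row 1, 1 replaces 2 (the leftmost entry greater than 1); 2 is bumped to row 2. In row 2, 2 replaces 6 (the leftmost entry greater than 2); 6 is bumped to row 3. 6 starts a new row 3. The new tableau is [[1, 4], [2], [6]].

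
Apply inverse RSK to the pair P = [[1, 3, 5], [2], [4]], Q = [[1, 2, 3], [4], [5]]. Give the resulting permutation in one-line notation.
2 4 5 3 1

Reverse the RSK construction: for i from n down to 1, find the cell of Q containing i, remove the entry at that cell from P, and reverse-bump it up through P; the value ejected from row 1 is w(i).

Step i=5: Q has 5 at row 3, column 1; remove 4 from row 3 of P and reverse-bump: 4 enters row 2 and ejects 2; 2 enters row 1 and ejects 1. So w(5) = 1. P is now [[2, 3, 5], [4]].
Step i=4: Q has 4 at row 2, column 1; remove 4 from row 2 of P and reverse-bump: 4 enters row 1 and ejects 3. So w(4) = 3. P is now [[2, 4, 5]].
Step i=3: Q has 3 at row 1, column 3; remove that cell from P, ejecting 5. So w(3) = 5. P is now [[2, 4]].
Step i=2: Q has 2 at row 1, column 2; remove that cell from P, ejecting 4. So w(2) = 4. P is now [[2]].
Step i=1: Q has 1 at row 1, column 1; remove that cell from P, ejecting 2. So w(1) = 2. P is now [].

So w = 2 4 5 3 1.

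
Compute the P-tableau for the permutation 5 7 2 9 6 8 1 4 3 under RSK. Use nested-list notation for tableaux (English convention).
Insert 5: appended to row 1. P = [[5]].
Insert 7: appended to row 1. P = [[5, 7]].
Insert 2: 2 bumps 5 from row 1; 5 starts row 2. P = [[2, 7], [5]].
Insert 9: appended to row 1. P = [[2, 7, 9], [5]].
Insert 6: 6 bumps 7 from row 1; 7 appends to row 2. P = [[2, 6, 9], [5, 7]].
Insert 8: 8 bumps 9 from row 1; 9 appends to row 2. P = [[2, 6, 8], [5, 7, 9]].
Insert 1: 1 bumps 2 from row 1; 2 bumps 5 from row 2; 5 starts row 3. P = [[1, 6, 8], [2, 7, 9], [5]].
Insert 4: 4 bumps 6 from row 1; 6 bumps 7 from row 2; 7 appends to row 3. P = [[1, 4, 8], [2, 6, 9], [5, 7]].
Insert 3: 3 bumps 4 from row 1; 4 bumps 6 from row 2; 6 bumps 7 from row 3; 7 starts row 4. P = [[1, 3, 8], [2, 4, 9], [5, 6], [7]].

So P = [[1, 3, 8], [2, 4, 9], [5, 6], [7]].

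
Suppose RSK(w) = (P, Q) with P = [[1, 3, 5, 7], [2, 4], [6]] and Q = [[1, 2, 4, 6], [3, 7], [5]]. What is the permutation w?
Reverse the RSK construction: for i from n down to 1, find the cell of Q containing i, remove the entry at that cell from P, and reverse-bump it up through P; the value ejected from row 1 is w(i).

Step i=7: Q has 7 at row 2, column 2; remove 4 from row 2 of P and reverse-bump: 4 enters row 1 and ejects 3. So w(7) = 3. P is now [[1, 4, 5, 7], [2], [6]].
Step i=6: Q has 6 at row 1, column 4; remove that cell from P, ejecting 7. So w(6) = 7. P is now [[1, 4, 5], [2], [6]].
Step i=5: Q has 5 at row 3, column 1; remove 6 from row 3 of P and reverse-bump: 6 enters row 2 and ejects 2; 2 enters row 1 and ejects 1. So w(5) = 1. P is now [[2, 4, 5], [6]].
Step i=4: Q has 4 at row 1, column 3; remove that cell from P, ejecting 5. So w(4) = 5. P is now [[2, 4], [6]].
Step i=3: Q has 3 at row 2, column 1; remove 6 from row 2 of P and reverse-bump: 6 enters row 1 and ejects 4. So w(3) = 4. P is now [[2, 6]].
Step i=2: Q has 2 at row 1, column 2; remove that cell from P, ejecting 6. So w(2) = 6. P is now [[2]].
Step i=1: Q has 1 at row 1, column 1; remove that cell from P, ejecting 2. So w(1) = 2. P is now [].

So w = 2 6 4 5 1 7 3.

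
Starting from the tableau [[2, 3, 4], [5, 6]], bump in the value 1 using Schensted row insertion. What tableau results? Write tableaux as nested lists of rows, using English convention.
[[1, 3, 4], [2, 6], [5]]

In row 1, 1 replaces 2 (the leftmost entry greater than 1); 2 is bumped to row 2. In row 2, 2 replaces 5 (the leftmost entry greater than 2); 5 is bumped to row 3. 5 starts a new row 3. The new tableau is [[1, 3, 4], [2, 6], [5]].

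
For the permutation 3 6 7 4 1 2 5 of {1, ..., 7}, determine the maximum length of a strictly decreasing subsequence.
3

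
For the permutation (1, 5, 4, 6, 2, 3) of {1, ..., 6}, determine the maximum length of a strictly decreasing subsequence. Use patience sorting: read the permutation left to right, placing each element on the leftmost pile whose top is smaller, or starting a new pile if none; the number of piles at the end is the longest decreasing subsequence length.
3

1: new pile. tops = [1]
5: onto pile 1 (replacing 1). tops = [5]
4: new pile. tops = [5, 4]
6: onto pile 1 (replacing 5). tops = [6, 4]
2: new pile. tops = [6, 4, 2]
3: onto pile 3 (replacing 2). tops = [6, 4, 3]

3 piles, so the longest decreasing subsequence has length 3.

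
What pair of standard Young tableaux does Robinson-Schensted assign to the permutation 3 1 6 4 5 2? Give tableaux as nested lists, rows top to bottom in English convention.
P = [[1, 2, 5], [3, 4], [6]], Q = [[1, 3, 5], [2, 4], [6]]

Insert each entry of the permutation into P by Schensted row insertion, recording in Q the position of each new cell.

Insert 3: appended to row 1. P = [[3]], Q = [[1]].
Insert 1: 1 bumps 3 from row 1; 3 starts row 2. P = [[1], [3]], Q = [[1], [2]].
Insert 6: appended to row 1. P = [[1, 6], [3]], Q = [[1, 3], [2]].
Insert 4: 4 bumps 6 from row 1; 6 appends to row 2. P = [[1, 4], [3, 6]], Q = [[1, 3], [2, 4]].
Insert 5: appended to row 1. P = [[1, 4, 5], [3, 6]], Q = [[1, 3, 5], [2, 4]].
Insert 2: 2 bumps 4 from row 1; 4 bumps 6 from row 2; 6 starts row 3. P = [[1, 2, 5], [3, 4], [6]], Q = [[1, 3, 5], [2, 4], [6]].

So P = [[1, 2, 5], [3, 4], [6]], Q = [[1, 3, 5], [2, 4], [6]].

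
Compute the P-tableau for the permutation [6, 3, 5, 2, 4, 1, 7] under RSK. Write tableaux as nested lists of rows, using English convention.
P = [[1, 4, 7], [2, 5], [3], [6]]

Insert 6: appended to row 1. P = [[6]].
Insert 3: 3 bumps 6 from row 1; 6 starts row 2. P = [[3], [6]].
Insert 5: appended to row 1. P = [[3, 5], [6]].
Insert 2: 2 bumps 3 from row 1; 3 bumps 6 from row 2; 6 starts row 3. P = [[2, 5], [3], [6]].
Insert 4: 4 bumps 5 from row 1; 5 appends to row 2. P = [[2, 4], [3, 5], [6]].
Insert 1: 1 bumps 2 from row 1; 2 bumps 3 from row 2; 3 bumps 6 from row 3; 6 starts row 4. P = [[1, 4], [2, 5], [3], [6]].
Insert 7: appended to row 1. P = [[1, 4, 7], [2, 5], [3], [6]].

So P = [[1, 4, 7], [2, 5], [3], [6]].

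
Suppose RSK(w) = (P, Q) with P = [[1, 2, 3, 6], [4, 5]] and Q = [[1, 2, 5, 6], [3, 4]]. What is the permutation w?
Reverse the RSK construction: for i from n down to 1, find the cell of Q containing i, remove the entry at that cell from P, and reverse-bump it up through P; the value ejected from row 1 is w(i).

Step i=6: Q has 6 at row 1, column 4; remove that cell from P, ejecting 6. So w(6) = 6. P is now [[1, 2, 3], [4, 5]].
Step i=5: Q has 5 at row 1, column 3; remove that cell from P, ejecting 3. So w(5) = 3. P is now [[1, 2], [4, 5]].
Step i=4: Q has 4 at row 2, column 2; remove 5 from row 2 of P and reverse-bump: 5 enters row 1 and ejects 2. So w(4) = 2. P is now [[1, 5], [4]].
Step i=3: Q has 3 at row 2, column 1; remove 4 from row 2 of P and reverse-bump: 4 enters row 1 and ejects 1. So w(3) = 1. P is now [[4, 5]].
Step i=2: Q has 2 at row 1, column 2; remove that cell from P, ejecting 5. So w(2) = 5. P is now [[4]].
Step i=1: Q has 1 at row 1, column 1; remove that cell from P, ejecting 4. So w(1) = 4. P is now [].

So w = 4 5 1 2 3 6.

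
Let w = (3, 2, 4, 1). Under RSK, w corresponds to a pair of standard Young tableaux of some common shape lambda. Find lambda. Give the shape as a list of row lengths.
[2, 1, 1]

Row-insert each entry into an empty tableau.

After inserting 3: P = [[3]].
After inserting 2: P = [[2], [3]].
After inserting 4: P = [[2, 4], [3]].
After inserting 1: P = [[1, 4], [2], [3]].

The final insertion tableau P = [[1, 4], [2], [3]] has shape [2, 1, 1].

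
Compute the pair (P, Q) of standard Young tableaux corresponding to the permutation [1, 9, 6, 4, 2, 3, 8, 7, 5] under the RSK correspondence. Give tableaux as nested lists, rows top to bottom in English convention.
P = [[1, 2, 3, 5], [4, 7], [6, 8], [9]], Q = [[1, 2, 6, 7], [3, 8], [4, 9], [5]]

Insert each entry of the permutation into P by Schensted row insertion, recording in Q the position of each new cell.

Insert 1: appended to row 1. P = [[1]].
Insert 9: appended to row 1. P = [[1, 9]].
Insert 6: 6 bumps 9 from row 1; 9 starts row 2. P = [[1, 6], [9]].
Insert 4: 4 bumps 6 from row 1; 6 bumps 9 from row 2; 9 starts row 3. P = [[1, 4], [6], [9]].
Insert 2: 2 bumps 4 from row 1; 4 bumps 6 from row 2; 6 bumps 9 from row 3; 9 starts row 4. P = [[1, 2], [4], [6], [9]].
Insert 3: appended to row 1. P = [[1, 2, 3], [4], [6], [9]].
Insert 8: appended to row 1. P = [[1, 2, 3, 8], [4], [6], [9]].
Insert 7: 7 bumps 8 from row 1; 8 appends to row 2. P = [[1, 2, 3, 7], [4, 8], [6], [9]].
Insert 5: 5 bumps 7 from row 1; 7 bumps 8 from row 2; 8 appends to row 3. P = [[1, 2, 3, 5], [4, 7], [6, 8], [9]].

So P = [[1, 2, 3, 5], [4, 7], [6, 8], [9]], Q = [[1, 2, 6, 7], [3, 8], [4, 9], [5]].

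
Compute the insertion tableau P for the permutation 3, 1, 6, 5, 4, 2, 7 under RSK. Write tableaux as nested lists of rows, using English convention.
P = [[1, 2, 7], [3, 4], [5], [6]]

Insert 3: appended to row 1. P = [[3]].
Insert 1: 1 bumps 3 from row 1; 3 starts row 2. P = [[1], [3]].
Insert 6: appended to row 1. P = [[1, 6], [3]].
Insert 5: 5 bumps 6 from row 1; 6 appends to row 2. P = [[1, 5], [3, 6]].
Insert 4: 4 bumps 5 from row 1; 5 bumps 6 from row 2; 6 starts row 3. P = [[1, 4], [3, 5], [6]].
Insert 2: 2 bumps 4 from row 1; 4 bumps 5 from row 2; 5 bumps 6 from row 3; 6 starts row 4. P = [[1, 2], [3, 4], [5], [6]].
Insert 7: appended to row 1. P = [[1, 2, 7], [3, 4], [5], [6]].

So P = [[1, 2, 7], [3, 4], [5], [6]].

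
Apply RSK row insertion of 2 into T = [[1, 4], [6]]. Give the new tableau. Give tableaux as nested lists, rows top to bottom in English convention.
[[1, 2], [4], [6]]

In row 1, 2 replaces 4 (the leftmost entry greater than 2); 4 is bumped to row 2. In row 2, 4 replaces 6 (the leftmost entry greater than 4); 6 is bumped to row 3. 6 starts a new row 3. The new tableau is [[1, 2], [4], [6]].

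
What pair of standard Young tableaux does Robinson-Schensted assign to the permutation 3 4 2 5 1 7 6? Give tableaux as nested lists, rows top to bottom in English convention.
Insert each entry of the permutation into P by Schensted row insertion, recording in Q the position of each new cell.

Insert 3: appended to row 1. P = [[3]], Q = [[1]].
Insert 4: appended to row 1. P = [[3, 4]], Q = [[1, 2]].
Insert 2: 2 bumps 3 from row 1; 3 starts row 2. P = [[2, 4], [3]], Q = [[1, 2], [3]].
Insert 5: appended to row 1. P = [[2, 4, 5], [3]], Q = [[1, 2, 4], [3]].
Insert 1: 1 bumps 2 from row 1; 2 bumps 3 from row 2; 3 starts row 3. P = [[1, 4, 5], [2], [3]], Q = [[1, 2, 4], [3], [5]].
Insert 7: appended to row 1. P = [[1, 4, 5, 7], [2], [3]], Q = [[1, 2, 4, 6], [3], [5]].
Insert 6: 6 bumps 7 from row 1; 7 appends to row 2. P = [[1, 4, 5, 6], [2, 7], [3]], Q = [[1, 2, 4, 6], [3, 7], [5]].

So P = [[1, 4, 5, 6], [2, 7], [3]], Q = [[1, 2, 4, 6], [3, 7], [5]].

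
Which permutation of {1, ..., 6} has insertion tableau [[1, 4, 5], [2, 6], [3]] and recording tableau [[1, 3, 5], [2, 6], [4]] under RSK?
3 2 4 1 6 5

Reverse the RSK construction: for i from n down to 1, find the cell of Q containing i, remove the entry at that cell from P, and reverse-bump it up through P; the value ejected from row 1 is w(i).

Step i=6: Q has 6 at row 2, column 2; remove 6 from row 2 of P and reverse-bump: 6 enters row 1 and ejects 5. So w(6) = 5. P is now [[1, 4, 6], [2], [3]].
Step i=5: Q has 5 at row 1, column 3; remove that cell from P, ejecting 6. So w(5) = 6. P is now [[1, 4], [2], [3]].
Step i=4: Q has 4 at row 3, column 1; remove 3 from row 3 of P and reverse-bump: 3 enters row 2 and ejects 2; 2 enters row 1 and ejects 1. So w(4) = 1. P is now [[2, 4], [3]].
Step i=3: Q has 3 at row 1, column 2; remove that cell from P, ejecting 4. So w(3) = 4. P is now [[2], [3]].
Step i=2: Q has 2 at row 2, column 1; remove 3 from row 2 of P and reverse-bump: 3 enters row 1 and ejects 2. So w(2) = 2. P is now [[3]].
Step i=1: Q has 1 at row 1, column 1; remove that cell from P, ejecting 3. So w(1) = 3. P is now [].

So w = 3 2 4 1 6 5.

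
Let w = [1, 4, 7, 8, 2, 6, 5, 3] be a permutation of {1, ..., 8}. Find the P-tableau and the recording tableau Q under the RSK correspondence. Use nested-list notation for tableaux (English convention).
Insert each entry of the permutation into P by Schensted row insertion, recording in Q the position of each new cell.

Insert 1: appended to row 1. P = [[1]].
Insert 4: appended to row 1. P = [[1, 4]].
Insert 7: appended to row 1. P = [[1, 4, 7]].
Insert 8: appended to row 1. P = [[1, 4, 7, 8]].
Insert 2: 2 bumps 4 from row 1; 4 starts row 2. P = [[1, 2, 7, 8], [4]].
Insert 6: 6 bumps 7 from row 1; 7 appends to row 2. P = [[1, 2, 6, 8], [4, 7]].
Insert 5: 5 bumps 6 from row 1; 6 bumps 7 from row 2; 7 starts row 3. P = [[1, 2, 5, 8], [4, 6], [7]].
Insert 3: 3 bumps 5 from row 1; 5 bumps 6 from row 2; 6 bumps 7 from row 3; 7 starts row 4. P = [[1, 2, 3, 8], [4, 5], [6], [7]].

So P = [[1, 2, 3, 8], [4, 5], [6], [7]], Q = [[1, 2, 3, 4], [5, 6], [7], [8]].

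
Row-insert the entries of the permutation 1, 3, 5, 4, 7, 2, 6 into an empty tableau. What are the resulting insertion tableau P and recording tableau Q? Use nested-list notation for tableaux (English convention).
P = [[1, 2, 4, 6], [3, 7], [5]], Q = [[1, 2, 3, 5], [4, 7], [6]]

Insert each entry of the permutation into P by Schensted row insertion, recording in Q the position of each new cell.

Insert 1: appended to row 1. P = [[1]].
Insert 3: appended to row 1. P = [[1, 3]].
Insert 5: appended to row 1. P = [[1, 3, 5]].
Insert 4: 4 bumps 5 from row 1; 5 starts row 2. P = [[1, 3, 4], [5]].
Insert 7: appended to row 1. P = [[1, 3, 4, 7], [5]].
Insert 2: 2 bumps 3 from row 1; 3 bumps 5 from row 2; 5 starts row 3. P = [[1, 2, 4, 7], [3], [5]].
Insert 6: 6 bumps 7 from row 1; 7 appends to row 2. P = [[1, 2, 4, 6], [3, 7], [5]].

So P = [[1, 2, 4, 6], [3, 7], [5]], Q = [[1, 2, 3, 5], [4, 7], [6]].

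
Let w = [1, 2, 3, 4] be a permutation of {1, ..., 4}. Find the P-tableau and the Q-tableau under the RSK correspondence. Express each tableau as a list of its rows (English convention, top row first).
Insert each entry of the permutation into P by Schensted row insertion, recording in Q the position of each new cell.

Insert 1: appended to row 1. P = [[1]].
Insert 2: appended to row 1. P = [[1, 2]].
Insert 3: appended to row 1. P = [[1, 2, 3]].
Insert 4: appended to row 1. P = [[1, 2, 3, 4]].

So P = [[1, 2, 3, 4]], Q = [[1, 2, 3, 4]].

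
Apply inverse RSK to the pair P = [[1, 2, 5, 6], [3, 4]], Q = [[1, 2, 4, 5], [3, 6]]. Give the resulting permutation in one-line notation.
Reverse the RSK construction: for i from n down to 1, find the cell of Q containing i, remove the entry at that cell from P, and reverse-bump it up through P; the value ejected from row 1 is w(i).

Step i=6: Q has 6 at row 2, column 2; remove 4 from row 2 of P and reverse-bump: 4 enters row 1 and ejects 2. So w(6) = 2. P is now [[1, 4, 5, 6], [3]].
Step i=5: Q has 5 at row 1, column 4; remove that cell from P, ejecting 6. So w(5) = 6. P is now [[1, 4, 5], [3]].
Step i=4: Q has 4 at row 1, column 3; remove that cell from P, ejecting 5. So w(4) = 5. P is now [[1, 4], [3]].
Step i=3: Q has 3 at row 2, column 1; remove 3 from row 2 of P and reverse-bump: 3 enters row 1 and ejects 1. So w(3) = 1. P is now [[3, 4]].
Step i=2: Q has 2 at row 1, column 2; remove that cell from P, ejecting 4. So w(2) = 4. P is now [[3]].
Step i=1: Q has 1 at row 1, column 1; remove that cell from P, ejecting 3. So w(1) = 3. P is now [].

So w = 3 4 1 5 6 2.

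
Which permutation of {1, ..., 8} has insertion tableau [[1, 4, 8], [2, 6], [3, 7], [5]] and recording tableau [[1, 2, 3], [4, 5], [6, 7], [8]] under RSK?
Reverse RSK: for i = n, n-1, ..., 1, locate i in Q, remove the corresponding corner cell from P, and reverse-bump its entry up through P; the value ejected from row 1 is w(i).

So w = 5 7 8 3 6 2 4 1.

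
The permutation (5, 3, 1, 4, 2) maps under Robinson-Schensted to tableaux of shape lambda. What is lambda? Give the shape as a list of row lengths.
Row-insert each entry into an empty tableau.

After inserting 5: P = [[5]].
After inserting 3: P = [[3], [5]].
After inserting 1: P = [[1], [3], [5]].
After inserting 4: P = [[1, 4], [3], [5]].
After inserting 2: P = [[1, 2], [3, 4], [5]].

The final insertion tableau P = [[1, 2], [3, 4], [5]] has shape [2, 2, 1].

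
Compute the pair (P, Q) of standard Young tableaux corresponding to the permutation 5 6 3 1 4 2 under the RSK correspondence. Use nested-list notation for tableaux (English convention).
Insert each entry of the permutation into P by Schensted row insertion, recording in Q the position of each new cell.

Insert 5: appended to row 1. P = [[5]].
Insert 6: appended to row 1. P = [[5, 6]].
Insert 3: 3 bumps 5 from row 1; 5 starts row 2. P = [[3, 6], [5]].
Insert 1: 1 bumps 3 from row 1; 3 bumps 5 from row 2; 5 starts row 3. P = [[1, 6], [3], [5]].
Insert 4: 4 bumps 6 from row 1; 6 appends to row 2. P = [[1, 4], [3, 6], [5]].
Insert 2: 2 bumps 4 from row 1; 4 bumps 6 from row 2; 6 appends to row 3. P = [[1, 2], [3, 4], [5, 6]].

So P = [[1, 2], [3, 4], [5, 6]], Q = [[1, 2], [3, 5], [4, 6]].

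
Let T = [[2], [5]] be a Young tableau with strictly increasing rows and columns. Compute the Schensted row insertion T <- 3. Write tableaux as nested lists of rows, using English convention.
[[2, 3], [5]]

3 is larger than every entry of row 1, so it is appended to row 1. The new tableau is [[2, 3], [5]].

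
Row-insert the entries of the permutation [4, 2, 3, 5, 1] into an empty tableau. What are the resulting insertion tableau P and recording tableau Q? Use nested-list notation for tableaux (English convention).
Insert each entry of the permutation into P by Schensted row insertion, recording in Q the position of each new cell.

Insert 4: appended to row 1. P = [[4]].
Insert 2: 2 bumps 4 from row 1; 4 starts row 2. P = [[2], [4]].
Insert 3: appended to row 1. P = [[2, 3], [4]].
Insert 5: appended to row 1. P = [[2, 3, 5], [4]].
Insert 1: 1 bumps 2 from row 1; 2 bumps 4 from row 2; 4 starts row 3. P = [[1, 3, 5], [2], [4]].

So P = [[1, 3, 5], [2], [4]], Q = [[1, 3, 4], [2], [5]].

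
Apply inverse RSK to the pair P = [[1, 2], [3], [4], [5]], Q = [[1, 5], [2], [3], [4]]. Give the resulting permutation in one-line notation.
5 4 3 1 2

Reverse the RSK construction: for i from n down to 1, find the cell of Q containing i, remove the entry at that cell from P, and reverse-bump it up through P; the value ejected from row 1 is w(i).

Step i=5: Q has 5 at row 1, column 2; remove that cell from P, ejecting 2. So w(5) = 2. P is now [[1], [3], [4], [5]].
Step i=4: Q has 4 at row 4, column 1; remove 5 from row 4 of P and reverse-bump: 5 enters row 3 and ejects 4; 4 enters row 2 and ejects 3; 3 enters row 1 and ejects 1. So w(4) = 1. P is now [[3], [4], [5]].
Step i=3: Q has 3 at row 3, column 1; remove 5 from row 3 of P and reverse-bump: 5 enters row 2 and ejects 4; 4 enters row 1 and ejects 3. So w(3) = 3. P is now [[4], [5]].
Step i=2: Q has 2 at row 2, column 1; remove 5 from row 2 of P and reverse-bump: 5 enters row 1 and ejects 4. So w(2) = 4. P is now [[5]].
Step i=1: Q has 1 at row 1, column 1; remove that cell from P, ejecting 5. So w(1) = 5. P is now [].

So w = 5 4 3 1 2.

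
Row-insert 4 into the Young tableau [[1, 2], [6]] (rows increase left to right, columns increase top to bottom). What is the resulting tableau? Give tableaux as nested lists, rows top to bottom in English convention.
4 is larger than every entry of row 1, so it is appended to row 1. The new tableau is [[1, 2, 4], [6]].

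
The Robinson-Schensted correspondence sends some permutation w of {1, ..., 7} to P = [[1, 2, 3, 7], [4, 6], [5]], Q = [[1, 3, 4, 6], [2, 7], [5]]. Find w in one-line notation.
5 1 4 6 2 7 3

Reverse RSK: for i = n, n-1, ..., 1, locate i in Q, remove the corresponding corner cell from P, and reverse-bump its entry up through P; the value ejected from row 1 is w(i).

So w = 5 1 4 6 2 7 3.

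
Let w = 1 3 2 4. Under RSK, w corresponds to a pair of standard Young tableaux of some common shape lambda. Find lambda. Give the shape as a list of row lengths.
RSK row insertion gives P = [[1, 2, 4], [3]], which has shape [3, 1].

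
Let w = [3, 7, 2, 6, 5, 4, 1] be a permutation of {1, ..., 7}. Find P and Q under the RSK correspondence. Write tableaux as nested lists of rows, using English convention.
P = [[1, 4], [2, 5], [3], [6], [7]], Q = [[1, 2], [3, 4], [5], [6], [7]]

Insert each entry of the permutation into P by Schensted row insertion, recording in Q the position of each new cell.

Insert 3: appended to row 1. P = [[3]], Q = [[1]].
Insert 7: appended to row 1. P = [[3, 7]], Q = [[1, 2]].
Insert 2: 2 bumps 3 from row 1; 3 starts row 2. P = [[2, 7], [3]], Q = [[1, 2], [3]].
Insert 6: 6 bumps 7 from row 1; 7 appends to row 2. P = [[2, 6], [3, 7]], Q = [[1, 2], [3, 4]].
Insert 5: 5 bumps 6 from row 1; 6 bumps 7 from row 2; 7 starts row 3. P = [[2, 5], [3, 6], [7]], Q = [[1, 2], [3, 4], [5]].
Insert 4: 4 bumps 5 from row 1; 5 bumps 6 from row 2; 6 bumps 7 from row 3; 7 starts row 4. P = [[2, 4], [3, 5], [6], [7]], Q = [[1, 2], [3, 4], [5], [6]].
Insert 1: 1 bumps 2 from row 1; 2 bumps 3 from row 2; 3 bumps 6 from row 3; 6 bumps 7 from row 4; 7 starts row 5. P = [[1, 4], [2, 5], [3], [6], [7]], Q = [[1, 2], [3, 4], [5], [6], [7]].

So P = [[1, 4], [2, 5], [3], [6], [7]], Q = [[1, 2], [3, 4], [5], [6], [7]].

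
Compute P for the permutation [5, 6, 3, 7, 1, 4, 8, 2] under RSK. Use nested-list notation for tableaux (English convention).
Insert 5: appended to row 1. P = [[5]].
Insert 6: appended to row 1. P = [[5, 6]].
Insert 3: 3 bumps 5 from row 1; 5 starts row 2. P = [[3, 6], [5]].
Insert 7: appended to row 1. P = [[3, 6, 7], [5]].
Insert 1: 1 bumps 3 from row 1; 3 bumps 5 from row 2; 5 starts row 3. P = [[1, 6, 7], [3], [5]].
Insert 4: 4 bumps 6 from row 1; 6 appends to row 2. P = [[1, 4, 7], [3, 6], [5]].
Insert 8: appended to row 1. P = [[1, 4, 7, 8], [3, 6], [5]].
Insert 2: 2 bumps 4 from row 1; 4 bumps 6 from row 2; 6 appends to row 3. P = [[1, 2, 7, 8], [3, 4], [5, 6]].

So P = [[1, 2, 7, 8], [3, 4], [5, 6]].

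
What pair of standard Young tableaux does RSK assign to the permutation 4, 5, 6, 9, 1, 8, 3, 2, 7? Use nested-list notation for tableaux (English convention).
Insert each entry of the permutation into P by Schensted row insertion, recording in Q the position of each new cell.

Insert 4: appended to row 1. P = [[4]], Q = [[1]].
Insert 5: appended to row 1. P = [[4, 5]], Q = [[1, 2]].
Insert 6: appended to row 1. P = [[4, 5, 6]], Q = [[1, 2, 3]].
Insert 9: appended to row 1. P = [[4, 5, 6, 9]], Q = [[1, 2, 3, 4]].
Insert 1: 1 bumps 4 from row 1; 4 starts row 2. P = [[1, 5, 6, 9], [4]], Q = [[1, 2, 3, 4], [5]].
Insert 8: 8 bumps 9 from row 1; 9 appends to row 2. P = [[1, 5, 6, 8], [4, 9]], Q = [[1, 2, 3, 4], [5, 6]].
Insert 3: 3 bumps 5 from row 1; 5 bumps 9 from row 2; 9 starts row 3. P = [[1, 3, 6, 8], [4, 5], [9]], Q = [[1, 2, 3, 4], [5, 6], [7]].
Insert 2: 2 bumps 3 from row 1; 3 bumps 4 from row 2; 4 bumps 9 from row 3; 9 starts row 4. P = [[1, 2, 6, 8], [3, 5], [4], [9]], Q = [[1, 2, 3, 4], [5, 6], [7], [8]].
Insert 7: 7 bumps 8 from row 1; 8 appends to row 2. P = [[1, 2, 6, 7], [3, 5, 8], [4], [9]], Q = [[1, 2, 3, 4], [5, 6, 9], [7], [8]].

So P = [[1, 2, 6, 7], [3, 5, 8], [4], [9]], Q = [[1, 2, 3, 4], [5, 6, 9], [7], [8]].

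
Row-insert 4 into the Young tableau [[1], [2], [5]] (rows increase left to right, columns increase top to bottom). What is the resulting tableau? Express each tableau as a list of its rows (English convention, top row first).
4 is larger than every entry of row 1, so it is appended to row 1. The new tableau is [[1, 4], [2], [5]].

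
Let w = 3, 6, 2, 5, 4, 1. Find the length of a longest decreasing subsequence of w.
4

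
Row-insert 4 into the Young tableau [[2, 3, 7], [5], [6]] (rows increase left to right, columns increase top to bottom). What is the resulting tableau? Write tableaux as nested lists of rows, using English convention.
[[2, 3, 4], [5, 7], [6]]

In row 1, 4 replaces 7 (the leftmost entry greater than 4); 7 is bumped to row 2. 7 is appended to row 2. The new tableau is [[2, 3, 4], [5, 7], [6]].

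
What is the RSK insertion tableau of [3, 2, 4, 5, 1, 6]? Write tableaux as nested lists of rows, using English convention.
Insert 3: appended to row 1. P = [[3]].
Insert 2: 2 bumps 3 from row 1; 3 starts row 2. P = [[2], [3]].
Insert 4: appended to row 1. P = [[2, 4], [3]].
Insert 5: appended to row 1. P = [[2, 4, 5], [3]].
Insert 1: 1 bumps 2 from row 1; 2 bumps 3 from row 2; 3 starts row 3. P = [[1, 4, 5], [2], [3]].
Insert 6: appended to row 1. P = [[1, 4, 5, 6], [2], [3]].

So P = [[1, 4, 5, 6], [2], [3]].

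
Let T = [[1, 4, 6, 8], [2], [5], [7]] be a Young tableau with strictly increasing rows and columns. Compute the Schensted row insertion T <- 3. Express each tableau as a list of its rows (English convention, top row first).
In row 1, 3 replaces 4 (the leftmost entry greater than 3); 4 is bumped to row 2. 4 is appended to row 2. The new tableau is [[1, 3, 6, 8], [2, 4], [5], [7]].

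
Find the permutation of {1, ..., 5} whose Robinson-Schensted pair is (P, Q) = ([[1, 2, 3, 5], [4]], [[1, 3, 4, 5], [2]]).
Reverse the RSK construction: for i from n down to 1, find the cell of Q containing i, remove the entry at that cell from P, and reverse-bump it up through P; the value ejected from row 1 is w(i).

Step i=5: Q has 5 at row 1, column 4; remove that cell from P, ejecting 5. So w(5) = 5. P is now [[1, 2, 3], [4]].
Step i=4: Q has 4 at row 1, column 3; remove that cell from P, ejecting 3. So w(4) = 3. P is now [[1, 2], [4]].
Step i=3: Q has 3 at row 1, column 2; remove that cell from P, ejecting 2. So w(3) = 2. P is now [[1], [4]].
Step i=2: Q has 2 at row 2, column 1; remove 4 from row 2 of P and reverse-bump: 4 enters row 1 and ejects 1. So w(2) = 1. P is now [[4]].
Step i=1: Q has 1 at row 1, column 1; remove that cell from P, ejecting 4. So w(1) = 4. P is now [].

So w = 4 1 2 3 5.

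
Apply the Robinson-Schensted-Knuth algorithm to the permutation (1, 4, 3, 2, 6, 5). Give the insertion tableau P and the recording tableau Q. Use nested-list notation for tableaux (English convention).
P = [[1, 2, 5], [3, 6], [4]], Q = [[1, 2, 5], [3, 6], [4]]

Insert each entry of the permutation into P by Schensted row insertion, recording in Q the position of each new cell.

Insert 1: appended to row 1. P = [[1]], Q = [[1]].
Insert 4: appended to row 1. P = [[1, 4]], Q = [[1, 2]].
Insert 3: 3 bumps 4 from row 1; 4 starts row 2. P = [[1, 3], [4]], Q = [[1, 2], [3]].
Insert 2: 2 bumps 3 from row 1; 3 bumps 4 from row 2; 4 starts row 3. P = [[1, 2], [3], [4]], Q = [[1, 2], [3], [4]].
Insert 6: appended to row 1. P = [[1, 2, 6], [3], [4]], Q = [[1, 2, 5], [3], [4]].
Insert 5: 5 bumps 6 from row 1; 6 appends to row 2. P = [[1, 2, 5], [3, 6], [4]], Q = [[1, 2, 5], [3, 6], [4]].

So P = [[1, 2, 5], [3, 6], [4]], Q = [[1, 2, 5], [3, 6], [4]].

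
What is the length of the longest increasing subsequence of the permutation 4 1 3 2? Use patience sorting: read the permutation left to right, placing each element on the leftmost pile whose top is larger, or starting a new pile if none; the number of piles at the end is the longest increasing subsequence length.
2

4: new pile. tops = [4]
1: onto pile 1 (replacing 4). tops = [1]
3: new pile. tops = [1, 3]
2: onto pile 2 (replacing 3). tops = [1, 2]

2 piles, so the longest increasing subsequence has length 2.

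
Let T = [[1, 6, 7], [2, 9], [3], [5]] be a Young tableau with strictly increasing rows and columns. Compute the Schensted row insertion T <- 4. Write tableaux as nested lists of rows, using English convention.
In row 1, 4 replaces 6 (the leftmost entry greater than 4); 6 is bumped to row 2. In row 2, 6 replaces 9 (the leftmost entry greater than 6); 9 is bumped to row 3. 9 is appended to row 3. The new tableau is [[1, 4, 7], [2, 6], [3, 9], [5]].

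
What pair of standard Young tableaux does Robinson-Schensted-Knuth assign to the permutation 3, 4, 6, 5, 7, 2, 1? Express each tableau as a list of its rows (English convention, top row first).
Insert each entry of the permutation into P by Schensted row insertion, recording in Q the position of each new cell.

Insert 3: appended to row 1. P = [[3]], Q = [[1]].
Insert 4: appended to row 1. P = [[3, 4]], Q = [[1, 2]].
Insert 6: appended to row 1. P = [[3, 4, 6]], Q = [[1, 2, 3]].
Insert 5: 5 bumps 6 from row 1; 6 starts row 2. P = [[3, 4, 5], [6]], Q = [[1, 2, 3], [4]].
Insert 7: appended to row 1. P = [[3, 4, 5, 7], [6]], Q = [[1, 2, 3, 5], [4]].
Insert 2: 2 bumps 3 from row 1; 3 bumps 6 from row 2; 6 starts row 3. P = [[2, 4, 5, 7], [3], [6]], Q = [[1, 2, 3, 5], [4], [6]].
Insert 1: 1 bumps 2 from row 1; 2 bumps 3 from row 2; 3 bumps 6 from row 3; 6 starts row 4. P = [[1, 4, 5, 7], [2], [3], [6]], Q = [[1, 2, 3, 5], [4], [6], [7]].

So P = [[1, 4, 5, 7], [2], [3], [6]], Q = [[1, 2, 3, 5], [4], [6], [7]].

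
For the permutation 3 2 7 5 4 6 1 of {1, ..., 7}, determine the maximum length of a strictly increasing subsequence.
3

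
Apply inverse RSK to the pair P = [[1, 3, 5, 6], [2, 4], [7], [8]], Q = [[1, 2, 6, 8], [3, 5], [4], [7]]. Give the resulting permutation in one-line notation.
Reverse RSK: for i = n, n-1, ..., 1, locate i in Q, remove the corresponding corner cell from P, and reverse-bump its entry up through P; the value ejected from row 1 is w(i).

So w = 2 8 7 1 4 5 3 6.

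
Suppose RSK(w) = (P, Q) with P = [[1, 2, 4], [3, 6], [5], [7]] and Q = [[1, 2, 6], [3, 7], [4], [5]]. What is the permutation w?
1 7 5 3 2 6 4

Reverse RSK: for i = n, n-1, ..., 1, locate i in Q, remove the corresponding corner cell from P, and reverse-bump its entry up through P; the value ejected from row 1 is w(i).

So w = 1 7 5 3 2 6 4.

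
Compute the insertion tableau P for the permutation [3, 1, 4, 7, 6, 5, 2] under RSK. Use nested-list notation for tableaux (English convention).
Insert 3: appended to row 1. P = [[3]].
Insert 1: 1 bumps 3 from row 1; 3 starts row 2. P = [[1], [3]].
Insert 4: appended to row 1. P = [[1, 4], [3]].
Insert 7: appended to row 1. P = [[1, 4, 7], [3]].
Insert 6: 6 bumps 7 from row 1; 7 appends to row 2. P = [[1, 4, 6], [3, 7]].
Insert 5: 5 bumps 6 from row 1; 6 bumps 7 from row 2; 7 starts row 3. P = [[1, 4, 5], [3, 6], [7]].
Insert 2: 2 bumps 4 from row 1; 4 bumps 6 from row 2; 6 bumps 7 from row 3; 7 starts row 4. P = [[1, 2, 5], [3, 4], [6], [7]].

So P = [[1, 2, 5], [3, 4], [6], [7]].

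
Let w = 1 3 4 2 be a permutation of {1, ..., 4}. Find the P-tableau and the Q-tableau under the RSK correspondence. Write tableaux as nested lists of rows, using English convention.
Insert each entry of the permutation into P by Schensted row insertion, recording in Q the position of each new cell.

Insert 1: appended to row 1. P = [[1]].
Insert 3: appended to row 1. P = [[1, 3]].
Insert 4: appended to row 1. P = [[1, 3, 4]].
Insert 2: 2 bumps 3 from row 1; 3 starts row 2. P = [[1, 2, 4], [3]].

So P = [[1, 2, 4], [3]], Q = [[1, 2, 3], [4]].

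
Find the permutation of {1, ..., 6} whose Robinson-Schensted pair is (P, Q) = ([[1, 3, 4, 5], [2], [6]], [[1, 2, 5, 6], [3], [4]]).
Reverse RSK: for i = n, n-1, ..., 1, locate i in Q, remove the corresponding corner cell from P, and reverse-bump its entry up through P; the value ejected from row 1 is w(i).

So w = 2 6 3 1 4 5.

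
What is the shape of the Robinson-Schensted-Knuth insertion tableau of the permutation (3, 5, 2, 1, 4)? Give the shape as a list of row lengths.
[2, 2, 1]

Row-insert each entry into an empty tableau.

After inserting 3: P = [[3]].
After inserting 5: P = [[3, 5]].
After inserting 2: P = [[2, 5], [3]].
After inserting 1: P = [[1, 5], [2], [3]].
After inserting 4: P = [[1, 4], [2, 5], [3]].

The final insertion tableau P = [[1, 4], [2, 5], [3]] has shape [2, 2, 1].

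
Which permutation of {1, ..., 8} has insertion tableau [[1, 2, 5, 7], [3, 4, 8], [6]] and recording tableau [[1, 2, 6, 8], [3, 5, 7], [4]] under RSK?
Reverse RSK: for i = n, n-1, ..., 1, locate i in Q, remove the corresponding corner cell from P, and reverse-bump its entry up through P; the value ejected from row 1 is w(i).

So w = 3 6 4 1 2 8 5 7.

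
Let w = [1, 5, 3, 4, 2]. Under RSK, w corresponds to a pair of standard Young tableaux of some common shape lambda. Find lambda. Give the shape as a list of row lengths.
Row-insert each entry into an empty tableau.

After inserting 1: P = [[1]].
After inserting 5: P = [[1, 5]].
After inserting 3: P = [[1, 3], [5]].
After inserting 4: P = [[1, 3, 4], [5]].
After inserting 2: P = [[1, 2, 4], [3], [5]].

The final insertion tableau P = [[1, 2, 4], [3], [5]] has shape [3, 1, 1].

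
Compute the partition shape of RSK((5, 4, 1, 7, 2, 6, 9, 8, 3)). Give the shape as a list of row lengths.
Row-insert each entry into an empty tableau.

After inserting 5: P = [[5]].
After inserting 4: P = [[4], [5]].
After inserting 1: P = [[1], [4], [5]].
After inserting 7: P = [[1, 7], [4], [5]].
After inserting 2: P = [[1, 2], [4, 7], [5]].
After inserting 6: P = [[1, 2, 6], [4, 7], [5]].
After inserting 9: P = [[1, 2, 6, 9], [4, 7], [5]].
After inserting 8: P = [[1, 2, 6, 8], [4, 7, 9], [5]].
After inserting 3: P = [[1, 2, 3, 8], [4, 6, 9], [5, 7]].

The final insertion tableau P = [[1, 2, 3, 8], [4, 6, 9], [5, 7]] has shape [4, 3, 2].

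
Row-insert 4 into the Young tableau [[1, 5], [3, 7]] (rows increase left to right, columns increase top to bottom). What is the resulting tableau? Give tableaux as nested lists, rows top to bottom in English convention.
[[1, 4], [3, 5], [7]]

In row 1, 4 replaces 5 (the leftmost entry greater than 4); 5 is bumped to row 2. In row 2, 5 replaces 7 (the leftmost entry greater than 5); 7 is bumped to row 3. 7 starts a new row 3. The new tableau is [[1, 4], [3, 5], [7]].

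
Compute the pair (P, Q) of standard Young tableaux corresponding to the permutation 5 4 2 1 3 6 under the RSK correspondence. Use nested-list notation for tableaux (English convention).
P = [[1, 3, 6], [2], [4], [5]], Q = [[1, 5, 6], [2], [3], [4]]

Insert each entry of the permutation into P by Schensted row insertion, recording in Q the position of each new cell.

Insert 5: appended to row 1. P = [[5]], Q = [[1]].
Insert 4: 4 bumps 5 from row 1; 5 starts row 2. P = [[4], [5]], Q = [[1], [2]].
Insert 2: 2 bumps 4 from row 1; 4 bumps 5 from row 2; 5 starts row 3. P = [[2], [4], [5]], Q = [[1], [2], [3]].
Insert 1: 1 bumps 2 from row 1; 2 bumps 4 from row 2; 4 bumps 5 from row 3; 5 starts row 4. P = [[1], [2], [4], [5]], Q = [[1], [2], [3], [4]].
Insert 3: appended to row 1. P = [[1, 3], [2], [4], [5]], Q = [[1, 5], [2], [3], [4]].
Insert 6: appended to row 1. P = [[1, 3, 6], [2], [4], [5]], Q = [[1, 5, 6], [2], [3], [4]].

So P = [[1, 3, 6], [2], [4], [5]], Q = [[1, 5, 6], [2], [3], [4]].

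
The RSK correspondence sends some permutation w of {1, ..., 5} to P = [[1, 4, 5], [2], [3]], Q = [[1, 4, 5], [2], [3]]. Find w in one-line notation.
3 2 1 4 5

Reverse the RSK construction: for i from n down to 1, find the cell of Q containing i, remove the entry at that cell from P, and reverse-bump it up through P; the value ejected from row 1 is w(i).

Step i=5: Q has 5 at row 1, column 3; remove that cell from P, ejecting 5. So w(5) = 5. P is now [[1, 4], [2], [3]].
Step i=4: Q has 4 at row 1, column 2; remove that cell from P, ejecting 4. So w(4) = 4. P is now [[1], [2], [3]].
Step i=3: Q has 3 at row 3, column 1; remove 3 from row 3 of P and reverse-bump: 3 enters row 2 and ejects 2; 2 enters row 1 and ejects 1. So w(3) = 1. P is now [[2], [3]].
Step i=2: Q has 2 at row 2, column 1; remove 3 from row 2 of P and reverse-bump: 3 enters row 1 and ejects 2. So w(2) = 2. P is now [[3]].
Step i=1: Q has 1 at row 1, column 1; remove that cell from P, ejecting 3. So w(1) = 3. P is now [].

So w = 3 2 1 4 5.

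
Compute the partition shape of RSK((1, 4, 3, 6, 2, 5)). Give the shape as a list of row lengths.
[3, 2, 1]

Row-insert each entry into an empty tableau.

After inserting 1: P = [[1]].
After inserting 4: P = [[1, 4]].
After inserting 3: P = [[1, 3], [4]].
After inserting 6: P = [[1, 3, 6], [4]].
After inserting 2: P = [[1, 2, 6], [3], [4]].
After inserting 5: P = [[1, 2, 5], [3, 6], [4]].

The final insertion tableau P = [[1, 2, 5], [3, 6], [4]] has shape [3, 2, 1].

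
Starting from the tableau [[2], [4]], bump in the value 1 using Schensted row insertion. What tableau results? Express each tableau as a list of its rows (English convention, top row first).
In row 1, 1 replaces 2 (the leftmost entry greater than 1); 2 is bumped to row 2. In row 2, 2 replaces 4 (the leftmost entry greater than 2); 4 is bumped to row 3. 4 starts a new row 3. The new tableau is [[1], [2], [4]].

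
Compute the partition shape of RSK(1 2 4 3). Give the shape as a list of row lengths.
Row-insert each entry into an empty tableau.

After inserting 1: P = [[1]].
After inserting 2: P = [[1, 2]].
After inserting 4: P = [[1, 2, 4]].
After inserting 3: P = [[1, 2, 3], [4]].

The final insertion tableau P = [[1, 2, 3], [4]] has shape [3, 1].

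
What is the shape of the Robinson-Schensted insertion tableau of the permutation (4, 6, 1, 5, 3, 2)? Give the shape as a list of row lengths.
[2, 2, 1, 1]

Row-insert each entry into an empty tableau.

After inserting 4: P = [[4]].
After inserting 6: P = [[4, 6]].
After inserting 1: P = [[1, 6], [4]].
After inserting 5: P = [[1, 5], [4, 6]].
After inserting 3: P = [[1, 3], [4, 5], [6]].
After inserting 2: P = [[1, 2], [3, 5], [4], [6]].

The final insertion tableau P = [[1, 2], [3, 5], [4], [6]] has shape [2, 2, 1, 1].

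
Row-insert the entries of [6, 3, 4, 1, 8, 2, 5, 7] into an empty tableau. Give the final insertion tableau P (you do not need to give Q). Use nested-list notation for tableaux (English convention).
Insert 6: appended to row 1. P = [[6]].
Insert 3: 3 bumps 6 from row 1; 6 starts row 2. P = [[3], [6]].
Insert 4: appended to row 1. P = [[3, 4], [6]].
Insert 1: 1 bumps 3 from row 1; 3 bumps 6 from row 2; 6 starts row 3. P = [[1, 4], [3], [6]].
Insert 8: appended to row 1. P = [[1, 4, 8], [3], [6]].
Insert 2: 2 bumps 4 from row 1; 4 appends to row 2. P = [[1, 2, 8], [3, 4], [6]].
Insert 5: 5 bumps 8 from row 1; 8 appends to row 2. P = [[1, 2, 5], [3, 4, 8], [6]].
Insert 7: appended to row 1. P = [[1, 2, 5, 7], [3, 4, 8], [6]].

So P = [[1, 2, 5, 7], [3, 4, 8], [6]].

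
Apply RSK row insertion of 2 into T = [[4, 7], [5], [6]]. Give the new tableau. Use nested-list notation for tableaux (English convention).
[[2, 7], [4], [5], [6]]

In row 1, 2 replaces 4 (the leftmost entry greater than 2); 4 is bumped to row 2. In row 2, 4 replaces 5 (the leftmost entry greater than 4); 5 is bumped to row 3. In row 3, 5 replaces 6 (the leftmost entry greater than 5); 6 is bumped to row 4. 6 starts a new row 4. The new tableau is [[2, 7], [4], [5], [6]].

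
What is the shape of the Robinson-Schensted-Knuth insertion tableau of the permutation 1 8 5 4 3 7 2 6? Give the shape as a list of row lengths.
Row-insert each entry into an empty tableau.

After inserting 1: P = [[1]].
After inserting 8: P = [[1, 8]].
After inserting 5: P = [[1, 5], [8]].
After inserting 4: P = [[1, 4], [5], [8]].
After inserting 3: P = [[1, 3], [4], [5], [8]].
After inserting 7: P = [[1, 3, 7], [4], [5], [8]].
After inserting 2: P = [[1, 2, 7], [3], [4], [5], [8]].
After inserting 6: P = [[1, 2, 6], [3, 7], [4], [5], [8]].

The final insertion tableau P = [[1, 2, 6], [3, 7], [4], [5], [8]] has shape [3, 2, 1, 1, 1].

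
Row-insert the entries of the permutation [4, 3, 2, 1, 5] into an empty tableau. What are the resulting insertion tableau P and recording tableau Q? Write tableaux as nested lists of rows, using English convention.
P = [[1, 5], [2], [3], [4]], Q = [[1, 5], [2], [3], [4]]

Insert each entry of the permutation into P by Schensted row insertion, recording in Q the position of each new cell.

Insert 4: appended to row 1. P = [[4]].
Insert 3: 3 bumps 4 from row 1; 4 starts row 2. P = [[3], [4]].
Insert 2: 2 bumps 3 from row 1; 3 bumps 4 from row 2; 4 starts row 3. P = [[2], [3], [4]].
Insert 1: 1 bumps 2 from row 1; 2 bumps 3 from row 2; 3 bumps 4 from row 3; 4 starts row 4. P = [[1], [2], [3], [4]].
Insert 5: appended to row 1. P = [[1, 5], [2], [3], [4]].

So P = [[1, 5], [2], [3], [4]], Q = [[1, 5], [2], [3], [4]].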